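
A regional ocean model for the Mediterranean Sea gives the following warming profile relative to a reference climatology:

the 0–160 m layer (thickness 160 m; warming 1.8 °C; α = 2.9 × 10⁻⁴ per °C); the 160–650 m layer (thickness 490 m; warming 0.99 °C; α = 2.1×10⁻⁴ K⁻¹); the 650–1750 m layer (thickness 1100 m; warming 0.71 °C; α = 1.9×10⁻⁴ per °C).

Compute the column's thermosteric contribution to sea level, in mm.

160 × 1.8 × 2.9×10⁻⁴ = 0.08352 m
160–650 m: 0.99 × 2.1×10⁻⁴ × 490 = 0.101871 m
650–1750 m: 0.71 × 1.9×10⁻⁴ × 1100 = 0.14839 m
Δh = 0.08352 + 0.101871 + 0.14839 = 0.333781 m

334 mm of thermosteric rise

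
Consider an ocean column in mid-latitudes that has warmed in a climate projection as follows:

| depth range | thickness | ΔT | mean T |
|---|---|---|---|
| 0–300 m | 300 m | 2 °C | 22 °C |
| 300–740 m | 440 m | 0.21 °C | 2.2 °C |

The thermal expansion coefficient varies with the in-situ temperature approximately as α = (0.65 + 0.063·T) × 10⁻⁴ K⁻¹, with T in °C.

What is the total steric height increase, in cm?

12.9 cm

Layer 1: α = (0.65 + 0.063×22)×10⁻⁴ = 2.036×10⁻⁴ K⁻¹
Layer 2: α = (0.65 + 0.063×2.2)×10⁻⁴ = 0.7886×10⁻⁴ K⁻¹
2.036×10⁻⁴ × 300 × 2 = 0.12216 m
300–740 m: 0.7886×10⁻⁴ × 0.21 × 440 = 0.007286664 m
Δh = 0.12216 + 0.007286664 = 0.129446664 m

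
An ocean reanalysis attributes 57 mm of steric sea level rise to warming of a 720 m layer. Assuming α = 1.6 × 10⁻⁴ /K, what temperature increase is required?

ΔT = Δh/(αH) = 0.057 / (1.6×10⁻⁴ × 720) ≈ 0.4948 K

about 0.49 K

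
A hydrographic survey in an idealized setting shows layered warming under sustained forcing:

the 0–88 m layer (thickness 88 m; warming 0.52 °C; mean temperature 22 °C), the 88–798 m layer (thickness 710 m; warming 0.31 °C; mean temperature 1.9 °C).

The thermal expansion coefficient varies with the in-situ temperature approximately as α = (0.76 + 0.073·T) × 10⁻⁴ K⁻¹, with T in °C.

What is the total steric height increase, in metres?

Layer 1: α = (0.76 + 0.073×22)×10⁻⁴ = 2.366×10⁻⁴ K⁻¹
Layer 2: α = (0.76 + 0.073×1.9)×10⁻⁴ = 0.8987×10⁻⁴ K⁻¹
0.52 × 88 × 2.366×10⁻⁴ = 0.010826816 m
88–798 m: 710 × 0.8987×10⁻⁴ × 0.31 = 0.019780387 m
Δh = 0.010826816 + 0.019780387 = 0.030607203 m

Δh ≈ 0.031 m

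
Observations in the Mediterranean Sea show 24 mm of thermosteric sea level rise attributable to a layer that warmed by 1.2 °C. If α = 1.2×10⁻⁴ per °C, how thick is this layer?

H = Δh/(αΔT) = 0.024 / (1.2×10⁻⁴ × 1.2) ≈ 166.7 m

170 m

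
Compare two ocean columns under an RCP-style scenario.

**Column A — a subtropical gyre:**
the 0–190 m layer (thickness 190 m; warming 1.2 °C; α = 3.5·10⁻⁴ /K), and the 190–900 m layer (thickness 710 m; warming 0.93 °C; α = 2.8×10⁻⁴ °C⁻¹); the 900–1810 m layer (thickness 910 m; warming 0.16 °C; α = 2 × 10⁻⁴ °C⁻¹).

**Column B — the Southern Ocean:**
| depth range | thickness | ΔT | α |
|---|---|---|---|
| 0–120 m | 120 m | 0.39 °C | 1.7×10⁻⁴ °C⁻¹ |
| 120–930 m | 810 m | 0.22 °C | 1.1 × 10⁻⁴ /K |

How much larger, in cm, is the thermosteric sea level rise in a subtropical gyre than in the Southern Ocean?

26.6 cm larger

A Layer 1: 190 × 3.5×10⁻⁴ × 1.2 = 0.07980 m
A 2.8×10⁻⁴ × 710 × 0.93 = 0.184884 m
A Layer 3: 910 × 0.16 × 2×10⁻⁴ = 0.02912 m
A total: 0.293804 m
B Layer 1: 1.7×10⁻⁴ × 0.39 × 120 = 0.007956 m
B 810 × 1.1×10⁻⁴ × 0.22 = 0.019602 m
B total: 0.027558 m
Difference: 0.293804 − 0.027558 = 0.266246 m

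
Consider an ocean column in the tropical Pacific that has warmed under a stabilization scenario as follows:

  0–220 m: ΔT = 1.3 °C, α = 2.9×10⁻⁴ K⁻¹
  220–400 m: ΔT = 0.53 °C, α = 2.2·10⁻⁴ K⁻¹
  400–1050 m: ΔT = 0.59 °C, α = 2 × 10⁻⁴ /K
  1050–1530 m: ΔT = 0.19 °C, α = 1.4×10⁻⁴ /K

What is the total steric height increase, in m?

0–220 m: 2.9×10⁻⁴ × 220 × 1.3 = 0.08294 m
Layer 2: 2.2×10⁻⁴ × 0.53 × 180 = 0.020988 m
400–1050 m: 650 × 0.59 × 2×10⁻⁴ = 0.07670 m
1050–1530 m: 1.4×10⁻⁴ × 480 × 0.19 = 0.012768 m
Δh = 0.08294 + 0.020988 + 0.07670 + 0.012768 = 0.193396 m ≈ 0.193 m

0.193 m of thermosteric rise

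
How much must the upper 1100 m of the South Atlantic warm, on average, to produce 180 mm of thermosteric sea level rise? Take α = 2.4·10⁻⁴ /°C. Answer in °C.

ΔT = Δh/(αH) = 0.18 / (2.4×10⁻⁴ × 1100) ≈ 0.6818 °C

about 0.682 °C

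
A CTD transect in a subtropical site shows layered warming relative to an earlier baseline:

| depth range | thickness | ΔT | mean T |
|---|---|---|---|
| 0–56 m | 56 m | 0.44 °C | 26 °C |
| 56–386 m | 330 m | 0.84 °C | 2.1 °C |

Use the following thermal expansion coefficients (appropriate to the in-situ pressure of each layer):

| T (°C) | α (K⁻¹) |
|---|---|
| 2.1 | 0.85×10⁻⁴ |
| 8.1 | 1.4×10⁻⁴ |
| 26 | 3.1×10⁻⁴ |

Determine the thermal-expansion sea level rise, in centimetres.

about 3.12 cm

Layer 1 at 26 °C → α = 3.1×10⁻⁴ K⁻¹
Layer 2 at 2.1 °C → α = 0.85×10⁻⁴ K⁻¹
0–56 m: 56 × 0.44 × 3.1×10⁻⁴ = 0.0076384 m
56–386 m: 330 × 0.85×10⁻⁴ × 0.84 = 0.023562 m
Δh = 0.0076384 + 0.023562 = 0.0312004 m ≈ 3.12 cm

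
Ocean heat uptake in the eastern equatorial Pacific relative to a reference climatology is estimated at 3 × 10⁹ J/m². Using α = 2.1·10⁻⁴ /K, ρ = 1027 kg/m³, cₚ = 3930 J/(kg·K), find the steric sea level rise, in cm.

Δh = αQ/(ρcₚ) = 2.1×10⁻⁴ × 3×10⁹ / (1027 × 3930) ≈ 0.15609 m

Δh ≈ 15.6 cm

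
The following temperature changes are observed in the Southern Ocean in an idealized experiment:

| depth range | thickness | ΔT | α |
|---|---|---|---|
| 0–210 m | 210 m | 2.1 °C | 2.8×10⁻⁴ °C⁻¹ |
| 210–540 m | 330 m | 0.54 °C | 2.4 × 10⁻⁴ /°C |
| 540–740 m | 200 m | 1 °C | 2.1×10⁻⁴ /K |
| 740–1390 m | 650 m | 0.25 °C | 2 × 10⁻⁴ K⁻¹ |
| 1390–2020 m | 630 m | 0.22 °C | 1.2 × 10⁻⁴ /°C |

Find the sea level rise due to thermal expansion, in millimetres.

257 mm

Layer 1: 210 × 2.8×10⁻⁴ × 2.1 = 0.12348 m
0.54 × 330 × 2.4×10⁻⁴ = 0.042768 m
540–740 m: 200 × 1 × 2.1×10⁻⁴ = 0.04200 m
740–1390 m: 2×10⁻⁴ × 650 × 0.25 = 0.03250 m
Layer 5: 0.22 × 630 × 1.2×10⁻⁴ = 0.016632 m
Δh = 0.12348 + 0.042768 + 0.04200 + 0.03250 + 0.016632 = 0.25738 m ≈ 257 mm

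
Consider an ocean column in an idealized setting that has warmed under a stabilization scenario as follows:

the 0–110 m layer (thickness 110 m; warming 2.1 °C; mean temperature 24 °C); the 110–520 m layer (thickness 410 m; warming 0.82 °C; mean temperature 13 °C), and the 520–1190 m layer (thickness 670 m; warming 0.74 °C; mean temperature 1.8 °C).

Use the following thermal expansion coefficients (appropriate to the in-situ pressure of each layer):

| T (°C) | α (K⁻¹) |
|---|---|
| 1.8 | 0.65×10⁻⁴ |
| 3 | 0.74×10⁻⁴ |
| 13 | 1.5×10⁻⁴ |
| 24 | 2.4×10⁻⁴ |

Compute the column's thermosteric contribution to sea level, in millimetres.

Δh = 140 mm

Layer 1 at 24 °C → α = 2.4×10⁻⁴ K⁻¹
Layer 2 at 13 °C → α = 1.5×10⁻⁴ K⁻¹
Layer 3 at 1.8 °C → α = 0.65×10⁻⁴ K⁻¹
Layer 1: 2.1 × 2.4×10⁻⁴ × 110 = 0.05544 m
410 × 1.5×10⁻⁴ × 0.82 = 0.05043 m
520–1190 m: 670 × 0.74 × 0.65×10⁻⁴ = 0.032227 m
Δh = 0.05544 + 0.05043 + 0.032227 = 0.138097 m ≈ 140 mm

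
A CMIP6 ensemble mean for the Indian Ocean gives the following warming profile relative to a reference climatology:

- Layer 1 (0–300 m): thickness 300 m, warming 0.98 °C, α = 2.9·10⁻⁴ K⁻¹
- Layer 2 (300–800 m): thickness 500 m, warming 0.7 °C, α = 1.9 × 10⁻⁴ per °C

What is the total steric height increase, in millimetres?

Δh = 152 mm

300 × 2.9×10⁻⁴ × 0.98 = 0.08526 m
0.7 × 500 × 1.9×10⁻⁴ = 0.06650 m
Δh = 0.08526 + 0.06650 = 0.15176 m ≈ 152 mm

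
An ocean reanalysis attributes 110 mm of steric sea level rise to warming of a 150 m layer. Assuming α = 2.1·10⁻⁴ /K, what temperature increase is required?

ΔT = Δh/(αH) = 0.11 / (2.1×10⁻⁴ × 150) ≈ 3.492 K

about 3.5 K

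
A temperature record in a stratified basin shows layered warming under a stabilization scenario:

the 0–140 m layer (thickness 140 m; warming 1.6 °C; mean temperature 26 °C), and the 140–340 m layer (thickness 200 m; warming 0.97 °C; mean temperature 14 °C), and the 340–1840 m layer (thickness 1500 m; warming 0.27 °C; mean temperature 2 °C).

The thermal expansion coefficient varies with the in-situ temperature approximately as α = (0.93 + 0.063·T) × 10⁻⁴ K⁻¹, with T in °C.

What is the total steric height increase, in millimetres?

Layer 1: α = (0.93 + 0.063×26)×10⁻⁴ = 2.568×10⁻⁴ K⁻¹
Layer 2: α = (0.93 + 0.063×14)×10⁻⁴ = 1.812×10⁻⁴ K⁻¹
Layer 3: α = (0.93 + 0.063×2)×10⁻⁴ = 1.056×10⁻⁴ K⁻¹
1.6 × 2.568×10⁻⁴ × 140 = 0.0575232 m
140–340 m: 200 × 1.812×10⁻⁴ × 0.97 = 0.0351528 m
340–1840 m: 0.27 × 1.056×10⁻⁴ × 1500 = 0.042768 m
Δh = 0.0575232 + 0.0351528 + 0.042768 = 0.135444 m

135 mm of thermosteric rise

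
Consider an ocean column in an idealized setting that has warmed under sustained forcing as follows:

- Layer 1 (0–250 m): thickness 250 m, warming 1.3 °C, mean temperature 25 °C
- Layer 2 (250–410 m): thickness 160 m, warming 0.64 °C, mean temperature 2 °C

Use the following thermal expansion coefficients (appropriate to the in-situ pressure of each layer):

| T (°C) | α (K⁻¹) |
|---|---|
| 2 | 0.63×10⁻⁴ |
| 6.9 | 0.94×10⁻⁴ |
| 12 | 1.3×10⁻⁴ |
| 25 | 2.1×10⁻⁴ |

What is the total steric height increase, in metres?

Layer 1 at 25 °C → α = 2.1×10⁻⁴ K⁻¹
Layer 2 at 2 °C → α = 0.63×10⁻⁴ K⁻¹
0–250 m: 1.3 × 2.1×10⁻⁴ × 250 = 0.06825 m
160 × 0.63×10⁻⁴ × 0.64 = 0.0064512 m
Δh = 0.06825 + 0.0064512 = 0.0747012 m

Δh ≈ 0.0747 m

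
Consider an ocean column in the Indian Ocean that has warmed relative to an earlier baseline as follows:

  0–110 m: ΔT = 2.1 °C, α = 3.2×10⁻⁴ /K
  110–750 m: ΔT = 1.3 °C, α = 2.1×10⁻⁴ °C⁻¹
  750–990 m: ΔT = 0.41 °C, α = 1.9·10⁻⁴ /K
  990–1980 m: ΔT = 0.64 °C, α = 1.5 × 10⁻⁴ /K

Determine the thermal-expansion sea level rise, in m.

Δh ≈ 0.36 m

0–110 m: 3.2×10⁻⁴ × 110 × 2.1 = 0.07392 m
Layer 2: 2.1×10⁻⁴ × 640 × 1.3 = 0.17472 m
Layer 3: 240 × 0.41 × 1.9×10⁻⁴ = 0.018696 m
0.64 × 990 × 1.5×10⁻⁴ = 0.09504 m
Δh = 0.07392 + 0.17472 + 0.018696 + 0.09504 = 0.362376 m ≈ 0.36 m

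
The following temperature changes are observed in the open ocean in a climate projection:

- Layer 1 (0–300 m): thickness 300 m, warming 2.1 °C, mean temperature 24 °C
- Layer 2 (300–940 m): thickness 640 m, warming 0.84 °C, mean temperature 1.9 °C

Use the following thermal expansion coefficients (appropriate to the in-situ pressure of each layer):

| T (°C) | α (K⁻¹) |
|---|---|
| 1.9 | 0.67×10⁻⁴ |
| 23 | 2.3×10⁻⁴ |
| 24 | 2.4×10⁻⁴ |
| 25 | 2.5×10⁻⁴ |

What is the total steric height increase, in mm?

Δh ≈ 187 mm

Layer 1 at 24 °C → α = 2.4×10⁻⁴ K⁻¹
Layer 2 at 1.9 °C → α = 0.67×10⁻⁴ K⁻¹
0–300 m: 2.4×10⁻⁴ × 2.1 × 300 = 0.15120 m
Layer 2: 0.67×10⁻⁴ × 640 × 0.84 = 0.0360192 m
Δh = 0.15120 + 0.0360192 = 0.1872192 m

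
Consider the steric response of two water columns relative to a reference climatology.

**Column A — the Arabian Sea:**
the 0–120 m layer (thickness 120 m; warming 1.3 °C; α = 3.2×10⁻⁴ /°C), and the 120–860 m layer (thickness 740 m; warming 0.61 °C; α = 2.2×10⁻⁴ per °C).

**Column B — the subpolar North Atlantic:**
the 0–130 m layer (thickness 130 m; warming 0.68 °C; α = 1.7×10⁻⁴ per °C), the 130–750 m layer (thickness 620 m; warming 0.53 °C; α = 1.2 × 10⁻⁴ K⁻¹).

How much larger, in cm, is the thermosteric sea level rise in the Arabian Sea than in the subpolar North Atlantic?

9.5 cm

A 3.2×10⁻⁴ × 1.3 × 120 = 0.04992 m
A 120–860 m: 740 × 2.2×10⁻⁴ × 0.61 = 0.099308 m
A total: 0.149228 m
B 0–130 m: 130 × 0.68 × 1.7×10⁻⁴ = 0.015028 m
B 130–750 m: 620 × 0.53 × 1.2×10⁻⁴ = 0.039432 m
B total: 0.05446 m
Difference: 0.149228 − 0.05446 = 0.094768 m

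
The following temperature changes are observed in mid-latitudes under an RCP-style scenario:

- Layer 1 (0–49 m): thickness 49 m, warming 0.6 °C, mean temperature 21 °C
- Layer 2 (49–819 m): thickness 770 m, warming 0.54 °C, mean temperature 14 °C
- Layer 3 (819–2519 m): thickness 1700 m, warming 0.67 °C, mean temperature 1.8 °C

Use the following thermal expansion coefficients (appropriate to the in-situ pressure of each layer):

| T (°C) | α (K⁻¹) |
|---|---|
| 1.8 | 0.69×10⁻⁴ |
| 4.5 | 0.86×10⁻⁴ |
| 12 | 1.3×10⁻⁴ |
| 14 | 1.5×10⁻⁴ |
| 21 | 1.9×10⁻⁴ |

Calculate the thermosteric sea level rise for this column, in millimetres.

Layer 1 at 21 °C → α = 1.9×10⁻⁴ K⁻¹
Layer 2 at 14 °C → α = 1.5×10⁻⁴ K⁻¹
Layer 3 at 1.8 °C → α = 0.69×10⁻⁴ K⁻¹
1.9×10⁻⁴ × 0.6 × 49 = 0.005586 m
0.54 × 1.5×10⁻⁴ × 770 = 0.06237 m
819–2519 m: 1700 × 0.67 × 0.69×10⁻⁴ = 0.078591 m
Δh = 0.005586 + 0.06237 + 0.078591 = 0.146547 m

Δh = 147 mm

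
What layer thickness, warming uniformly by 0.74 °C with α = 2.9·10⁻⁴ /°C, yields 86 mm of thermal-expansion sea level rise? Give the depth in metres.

H = Δh/(αΔT) = 0.086 / (2.9×10⁻⁴ × 0.74) ≈ 400.7 m

about 401 m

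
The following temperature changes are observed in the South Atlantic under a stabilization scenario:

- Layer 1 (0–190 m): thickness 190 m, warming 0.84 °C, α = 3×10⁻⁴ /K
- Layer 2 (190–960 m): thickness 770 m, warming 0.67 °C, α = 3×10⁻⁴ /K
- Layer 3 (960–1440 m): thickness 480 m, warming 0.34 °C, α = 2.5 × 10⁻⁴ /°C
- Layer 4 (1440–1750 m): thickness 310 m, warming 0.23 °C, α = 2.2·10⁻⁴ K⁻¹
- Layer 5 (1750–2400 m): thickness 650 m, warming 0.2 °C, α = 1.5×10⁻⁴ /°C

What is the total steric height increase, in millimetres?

190 × 3×10⁻⁴ × 0.84 = 0.04788 m
770 × 3×10⁻⁴ × 0.67 = 0.15477 m
480 × 0.34 × 2.5×10⁻⁴ = 0.04080 m
1440–1750 m: 310 × 0.23 × 2.2×10⁻⁴ = 0.015686 m
1750–2400 m: 1.5×10⁻⁴ × 0.2 × 650 = 0.01950 m
Δh = 0.04788 + 0.15477 + 0.04080 + 0.015686 + 0.01950 = 0.278636 m

280 mm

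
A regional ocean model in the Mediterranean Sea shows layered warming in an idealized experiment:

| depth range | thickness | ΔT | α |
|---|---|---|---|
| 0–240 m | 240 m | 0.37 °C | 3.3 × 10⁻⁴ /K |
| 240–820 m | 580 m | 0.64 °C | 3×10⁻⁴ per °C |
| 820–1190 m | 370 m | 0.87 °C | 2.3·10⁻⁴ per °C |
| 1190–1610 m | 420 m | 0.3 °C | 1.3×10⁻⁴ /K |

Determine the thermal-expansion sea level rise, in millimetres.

230 mm

0–240 m: 3.3×10⁻⁴ × 240 × 0.37 = 0.029304 m
Layer 2: 0.64 × 3×10⁻⁴ × 580 = 0.11136 m
Layer 3: 370 × 2.3×10⁻⁴ × 0.87 = 0.074037 m
0.3 × 420 × 1.3×10⁻⁴ = 0.01638 m
Δh = 0.029304 + 0.11136 + 0.074037 + 0.01638 = 0.231081 m ≈ 230 mm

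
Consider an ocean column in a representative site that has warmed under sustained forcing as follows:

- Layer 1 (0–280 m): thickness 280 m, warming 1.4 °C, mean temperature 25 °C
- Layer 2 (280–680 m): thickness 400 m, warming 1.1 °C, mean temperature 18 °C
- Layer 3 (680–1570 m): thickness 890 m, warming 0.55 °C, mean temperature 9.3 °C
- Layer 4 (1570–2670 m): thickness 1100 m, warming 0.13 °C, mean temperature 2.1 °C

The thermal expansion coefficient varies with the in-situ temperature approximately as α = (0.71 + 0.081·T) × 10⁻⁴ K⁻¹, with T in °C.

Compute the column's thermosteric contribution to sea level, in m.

Layer 1: α = (0.71 + 0.081×25)×10⁻⁴ = 2.735×10⁻⁴ K⁻¹
Layer 2: α = (0.71 + 0.081×18)×10⁻⁴ = 2.168×10⁻⁴ K⁻¹
Layer 3: α = (0.71 + 0.081×9.3)×10⁻⁴ = 1.4633×10⁻⁴ K⁻¹
Layer 4: α = (0.71 + 0.081×2.1)×10⁻⁴ = 0.8801×10⁻⁴ K⁻¹
280 × 1.4 × 2.735×10⁻⁴ = 0.107212 m
400 × 1.1 × 2.168×10⁻⁴ = 0.095392 m
680–1570 m: 0.55 × 1.4633×10⁻⁴ × 890 = 0.071628535 m
1570–2670 m: 0.13 × 0.8801×10⁻⁴ × 1100 = 0.01258543 m
Δh = 0.107212 + 0.095392 + 0.071628535 + 0.01258543 = 0.286817965 m ≈ 0.287 m

0.287 m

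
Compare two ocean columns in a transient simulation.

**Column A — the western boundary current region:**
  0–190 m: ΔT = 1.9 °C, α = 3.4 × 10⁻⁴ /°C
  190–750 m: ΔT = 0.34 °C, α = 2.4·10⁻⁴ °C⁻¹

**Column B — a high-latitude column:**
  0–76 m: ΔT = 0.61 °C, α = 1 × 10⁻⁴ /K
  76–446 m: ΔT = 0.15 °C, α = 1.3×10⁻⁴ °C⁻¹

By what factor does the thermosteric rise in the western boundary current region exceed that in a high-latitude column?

A 0–190 m: 1.9 × 190 × 3.4×10⁻⁴ = 0.12274 m
A 190–750 m: 560 × 0.34 × 2.4×10⁻⁴ = 0.045696 m
A total: 0.168436 m
B 1×10⁻⁴ × 76 × 0.61 = 0.004636 m
B Layer 2: 370 × 1.3×10⁻⁴ × 0.15 = 0.007215 m
B total: 0.011851 m
Ratio: 0.168436 / 0.011851 ≈ 14.21

≈ 14.2×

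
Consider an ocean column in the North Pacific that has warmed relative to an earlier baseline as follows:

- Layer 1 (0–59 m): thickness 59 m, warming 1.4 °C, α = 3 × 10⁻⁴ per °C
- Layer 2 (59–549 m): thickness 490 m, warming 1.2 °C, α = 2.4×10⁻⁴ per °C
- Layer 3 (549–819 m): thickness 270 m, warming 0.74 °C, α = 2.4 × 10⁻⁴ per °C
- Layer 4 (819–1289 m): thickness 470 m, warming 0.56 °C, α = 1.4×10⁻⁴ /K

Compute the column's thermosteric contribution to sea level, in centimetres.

about 25.1 cm

0–59 m: 59 × 1.4 × 3×10⁻⁴ = 0.02478 m
2.4×10⁻⁴ × 1.2 × 490 = 0.14112 m
0.74 × 2.4×10⁻⁴ × 270 = 0.047952 m
0.56 × 470 × 1.4×10⁻⁴ = 0.036848 m
Δh = 0.02478 + 0.14112 + 0.047952 + 0.036848 = 0.25070 m ≈ 25.1 cm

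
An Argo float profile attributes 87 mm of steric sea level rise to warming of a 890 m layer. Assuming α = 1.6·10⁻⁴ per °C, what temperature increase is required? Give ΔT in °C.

about 0.611 °C

ΔT = Δh/(αH) = 0.087 / (1.6×10⁻⁴ × 890) ≈ 0.6110 °C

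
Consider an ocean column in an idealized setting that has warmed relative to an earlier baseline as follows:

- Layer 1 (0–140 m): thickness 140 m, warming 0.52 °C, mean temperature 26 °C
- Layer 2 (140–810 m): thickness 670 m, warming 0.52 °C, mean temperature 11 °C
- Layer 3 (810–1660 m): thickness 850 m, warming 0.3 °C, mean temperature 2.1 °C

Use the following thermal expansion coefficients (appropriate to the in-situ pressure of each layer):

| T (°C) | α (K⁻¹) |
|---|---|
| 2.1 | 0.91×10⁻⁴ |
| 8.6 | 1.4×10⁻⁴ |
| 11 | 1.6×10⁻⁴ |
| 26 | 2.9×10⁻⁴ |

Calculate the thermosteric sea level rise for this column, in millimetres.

about 100 mm

Layer 1 at 26 °C → α = 2.9×10⁻⁴ K⁻¹
Layer 2 at 11 °C → α = 1.6×10⁻⁴ K⁻¹
Layer 3 at 2.1 °C → α = 0.91×10⁻⁴ K⁻¹
Layer 1: 2.9×10⁻⁴ × 0.52 × 140 = 0.021112 m
140–810 m: 0.52 × 670 × 1.6×10⁻⁴ = 0.055744 m
810–1660 m: 0.3 × 0.91×10⁻⁴ × 850 = 0.023205 m
Δh = 0.021112 + 0.055744 + 0.023205 = 0.100061 m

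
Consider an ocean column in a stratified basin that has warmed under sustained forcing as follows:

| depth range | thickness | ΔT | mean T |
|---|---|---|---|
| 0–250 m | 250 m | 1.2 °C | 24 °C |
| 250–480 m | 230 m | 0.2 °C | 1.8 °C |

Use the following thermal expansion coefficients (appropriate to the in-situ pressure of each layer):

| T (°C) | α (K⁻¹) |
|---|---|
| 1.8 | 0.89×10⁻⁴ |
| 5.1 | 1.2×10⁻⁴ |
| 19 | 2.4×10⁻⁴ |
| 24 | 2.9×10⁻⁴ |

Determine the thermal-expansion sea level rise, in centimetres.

9.11 cm

Layer 1 at 24 °C → α = 2.9×10⁻⁴ K⁻¹
Layer 2 at 1.8 °C → α = 0.89×10⁻⁴ K⁻¹
Layer 1: 2.9×10⁻⁴ × 250 × 1.2 = 0.08700 m
Layer 2: 230 × 0.89×10⁻⁴ × 0.2 = 0.004094 m
Δh = 0.08700 + 0.004094 = 0.091094 m ≈ 9.11 cm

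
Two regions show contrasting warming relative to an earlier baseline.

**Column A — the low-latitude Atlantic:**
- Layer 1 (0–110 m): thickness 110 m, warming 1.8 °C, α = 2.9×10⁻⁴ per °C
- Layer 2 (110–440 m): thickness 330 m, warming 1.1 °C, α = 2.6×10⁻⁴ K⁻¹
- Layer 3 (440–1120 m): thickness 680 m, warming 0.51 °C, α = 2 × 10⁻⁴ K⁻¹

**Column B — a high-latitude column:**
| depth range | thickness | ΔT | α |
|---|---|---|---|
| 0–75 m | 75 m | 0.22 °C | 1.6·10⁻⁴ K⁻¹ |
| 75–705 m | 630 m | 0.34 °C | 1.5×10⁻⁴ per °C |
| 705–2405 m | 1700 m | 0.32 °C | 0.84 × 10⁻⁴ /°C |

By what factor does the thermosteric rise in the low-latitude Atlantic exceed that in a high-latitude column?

A Layer 1: 2.9×10⁻⁴ × 1.8 × 110 = 0.05742 m
A Layer 2: 2.6×10⁻⁴ × 330 × 1.1 = 0.09438 m
A Layer 3: 2×10⁻⁴ × 0.51 × 680 = 0.06936 m
A total: 0.22116 m
B Layer 1: 75 × 0.22 × 1.6×10⁻⁴ = 0.00264 m
B Layer 2: 0.34 × 1.5×10⁻⁴ × 630 = 0.03213 m
B 1700 × 0.32 × 0.84×10⁻⁴ = 0.045696 m
B total: 0.080466 m
Ratio: 0.22116 / 0.080466 ≈ 2.748

2.75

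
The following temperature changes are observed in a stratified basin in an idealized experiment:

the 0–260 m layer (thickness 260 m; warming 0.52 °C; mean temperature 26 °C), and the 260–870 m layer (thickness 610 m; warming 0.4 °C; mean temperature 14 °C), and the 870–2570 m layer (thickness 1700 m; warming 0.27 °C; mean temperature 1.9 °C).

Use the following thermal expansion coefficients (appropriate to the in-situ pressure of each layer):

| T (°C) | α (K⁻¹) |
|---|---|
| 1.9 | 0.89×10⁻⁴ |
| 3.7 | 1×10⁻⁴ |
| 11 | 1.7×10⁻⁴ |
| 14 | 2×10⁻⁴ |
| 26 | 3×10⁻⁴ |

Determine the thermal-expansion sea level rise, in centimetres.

13 cm

Layer 1 at 26 °C → α = 3×10⁻⁴ K⁻¹
Layer 2 at 14 °C → α = 2×10⁻⁴ K⁻¹
Layer 3 at 1.9 °C → α = 0.89×10⁻⁴ K⁻¹
0–260 m: 0.52 × 3×10⁻⁴ × 260 = 0.04056 m
260–870 m: 610 × 0.4 × 2×10⁻⁴ = 0.04880 m
870–2570 m: 1700 × 0.27 × 0.89×10⁻⁴ = 0.040851 m
Δh = 0.04056 + 0.04880 + 0.040851 = 0.130211 m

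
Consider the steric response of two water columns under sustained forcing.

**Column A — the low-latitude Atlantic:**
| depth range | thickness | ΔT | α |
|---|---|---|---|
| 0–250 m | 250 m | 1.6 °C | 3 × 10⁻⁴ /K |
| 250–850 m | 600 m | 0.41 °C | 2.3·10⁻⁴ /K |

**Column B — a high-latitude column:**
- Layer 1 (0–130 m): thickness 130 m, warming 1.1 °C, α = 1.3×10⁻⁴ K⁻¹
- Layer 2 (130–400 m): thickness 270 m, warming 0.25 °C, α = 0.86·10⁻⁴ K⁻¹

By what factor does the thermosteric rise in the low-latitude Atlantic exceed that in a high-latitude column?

a factor of 7.24

A Layer 1: 1.6 × 3×10⁻⁴ × 250 = 0.12000 m
A 250–850 m: 600 × 2.3×10⁻⁴ × 0.41 = 0.05658 m
A total: 0.17658 m
B 130 × 1.1 × 1.3×10⁻⁴ = 0.01859 m
B Layer 2: 0.25 × 270 × 0.86×10⁻⁴ = 0.005805 m
B total: 0.024395 m
Ratio: 0.17658 / 0.024395 ≈ 7.238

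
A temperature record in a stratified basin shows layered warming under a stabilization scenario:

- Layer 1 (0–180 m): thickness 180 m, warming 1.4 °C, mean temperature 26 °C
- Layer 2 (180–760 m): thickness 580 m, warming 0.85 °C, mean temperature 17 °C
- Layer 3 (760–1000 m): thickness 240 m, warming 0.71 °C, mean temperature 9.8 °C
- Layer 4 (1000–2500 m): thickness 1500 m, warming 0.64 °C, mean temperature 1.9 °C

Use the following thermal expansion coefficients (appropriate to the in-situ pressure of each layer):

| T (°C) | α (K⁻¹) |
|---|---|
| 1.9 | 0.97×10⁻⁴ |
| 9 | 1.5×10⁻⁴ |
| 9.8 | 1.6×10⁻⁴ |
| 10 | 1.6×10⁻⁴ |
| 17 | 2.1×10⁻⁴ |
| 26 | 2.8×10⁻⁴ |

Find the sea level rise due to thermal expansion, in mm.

Δh = 294 mm

Layer 1 at 26 °C → α = 2.8×10⁻⁴ K⁻¹
Layer 2 at 17 °C → α = 2.1×10⁻⁴ K⁻¹
Layer 3 at 9.8 °C → α = 1.6×10⁻⁴ K⁻¹
Layer 4 at 1.9 °C → α = 0.97×10⁻⁴ K⁻¹
Layer 1: 180 × 1.4 × 2.8×10⁻⁴ = 0.07056 m
180–760 m: 2.1×10⁻⁴ × 0.85 × 580 = 0.10353 m
1.6×10⁻⁴ × 240 × 0.71 = 0.027264 m
1000–2500 m: 0.97×10⁻⁴ × 0.64 × 1500 = 0.09312 m
Δh = 0.07056 + 0.10353 + 0.027264 + 0.09312 = 0.294474 m ≈ 294 mm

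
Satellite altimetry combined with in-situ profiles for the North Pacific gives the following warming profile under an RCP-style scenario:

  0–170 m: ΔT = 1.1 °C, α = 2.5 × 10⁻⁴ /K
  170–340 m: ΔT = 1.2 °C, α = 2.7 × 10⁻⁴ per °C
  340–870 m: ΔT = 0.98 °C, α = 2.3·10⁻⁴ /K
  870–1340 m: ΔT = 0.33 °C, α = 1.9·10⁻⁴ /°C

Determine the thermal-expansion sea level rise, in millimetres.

0–170 m: 170 × 1.1 × 2.5×10⁻⁴ = 0.04675 m
170–340 m: 2.7×10⁻⁴ × 170 × 1.2 = 0.05508 m
340–870 m: 0.98 × 2.3×10⁻⁴ × 530 = 0.119462 m
Layer 4: 0.33 × 1.9×10⁻⁴ × 470 = 0.029469 m
Δh = 0.04675 + 0.05508 + 0.119462 + 0.029469 = 0.250761 m

250 mm of thermosteric rise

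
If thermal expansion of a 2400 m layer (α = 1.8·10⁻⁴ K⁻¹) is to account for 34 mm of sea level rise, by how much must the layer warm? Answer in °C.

ΔT = Δh/(αH) = 0.034 / (1.8×10⁻⁴ × 2400) ≈ 0.07870 °C

about 0.0787 °C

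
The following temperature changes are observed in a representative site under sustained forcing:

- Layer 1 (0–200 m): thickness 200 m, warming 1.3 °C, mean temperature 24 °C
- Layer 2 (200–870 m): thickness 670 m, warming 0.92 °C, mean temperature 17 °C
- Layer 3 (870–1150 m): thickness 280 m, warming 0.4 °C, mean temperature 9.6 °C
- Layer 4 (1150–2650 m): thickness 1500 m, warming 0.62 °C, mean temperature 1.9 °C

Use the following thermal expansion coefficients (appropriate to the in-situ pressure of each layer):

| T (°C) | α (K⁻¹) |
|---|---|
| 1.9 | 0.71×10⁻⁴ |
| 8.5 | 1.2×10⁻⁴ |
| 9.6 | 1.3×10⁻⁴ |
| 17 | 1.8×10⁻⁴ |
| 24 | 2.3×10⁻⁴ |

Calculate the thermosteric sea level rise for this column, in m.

Layer 1 at 24 °C → α = 2.3×10⁻⁴ K⁻¹
Layer 2 at 17 °C → α = 1.8×10⁻⁴ K⁻¹
Layer 3 at 9.6 °C → α = 1.3×10⁻⁴ K⁻¹
Layer 4 at 1.9 °C → α = 0.71×10⁻⁴ K⁻¹
0–200 m: 1.3 × 2.3×10⁻⁴ × 200 = 0.05980 m
Layer 2: 1.8×10⁻⁴ × 670 × 0.92 = 0.110952 m
870–1150 m: 0.4 × 280 × 1.3×10⁻⁴ = 0.01456 m
1150–2650 m: 0.71×10⁻⁴ × 0.62 × 1500 = 0.06603 m
Δh = 0.05980 + 0.110952 + 0.01456 + 0.06603 = 0.251342 m

0.251 m of thermosteric rise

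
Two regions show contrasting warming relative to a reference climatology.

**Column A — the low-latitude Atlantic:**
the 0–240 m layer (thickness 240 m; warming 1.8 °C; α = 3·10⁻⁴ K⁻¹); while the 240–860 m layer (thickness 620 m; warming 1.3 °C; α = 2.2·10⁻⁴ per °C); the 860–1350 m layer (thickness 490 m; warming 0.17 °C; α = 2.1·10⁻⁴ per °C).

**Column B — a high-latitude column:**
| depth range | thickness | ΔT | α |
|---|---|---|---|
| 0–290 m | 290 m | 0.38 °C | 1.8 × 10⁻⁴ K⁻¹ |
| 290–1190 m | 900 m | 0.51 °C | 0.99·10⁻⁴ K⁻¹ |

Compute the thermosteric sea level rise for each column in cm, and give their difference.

Δh_A ≈ 32 cm, Δh_B ≈ 6.5 cm; difference ≈ 26 cm

A 3×10⁻⁴ × 1.8 × 240 = 0.12960 m
A 620 × 2.2×10⁻⁴ × 1.3 = 0.17732 m
A 2.1×10⁻⁴ × 0.17 × 490 = 0.017493 m
A total: 0.324413 m
B 0–290 m: 290 × 1.8×10⁻⁴ × 0.38 = 0.019836 m
B Layer 2: 0.99×10⁻⁴ × 0.51 × 900 = 0.045441 m
B total: 0.065277 m
Difference: 0.324413 − 0.065277 = 0.259136 m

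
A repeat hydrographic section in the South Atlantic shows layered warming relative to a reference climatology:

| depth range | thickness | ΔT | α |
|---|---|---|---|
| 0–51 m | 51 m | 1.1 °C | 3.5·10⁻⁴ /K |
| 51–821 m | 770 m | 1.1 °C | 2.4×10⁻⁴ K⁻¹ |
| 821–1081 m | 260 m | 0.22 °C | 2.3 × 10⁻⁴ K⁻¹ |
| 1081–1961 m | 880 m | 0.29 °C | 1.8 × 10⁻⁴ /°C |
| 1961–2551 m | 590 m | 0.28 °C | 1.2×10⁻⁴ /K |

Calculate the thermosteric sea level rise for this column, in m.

Layer 1: 1.1 × 3.5×10⁻⁴ × 51 = 0.019635 m
770 × 2.4×10⁻⁴ × 1.1 = 0.20328 m
821–1081 m: 2.3×10⁻⁴ × 0.22 × 260 = 0.013156 m
Layer 4: 880 × 1.8×10⁻⁴ × 0.29 = 0.045936 m
1961–2551 m: 1.2×10⁻⁴ × 590 × 0.28 = 0.019824 m
Δh = 0.019635 + 0.20328 + 0.013156 + 0.045936 + 0.019824 = 0.301831 m ≈ 0.30 m

Δh = 0.30 m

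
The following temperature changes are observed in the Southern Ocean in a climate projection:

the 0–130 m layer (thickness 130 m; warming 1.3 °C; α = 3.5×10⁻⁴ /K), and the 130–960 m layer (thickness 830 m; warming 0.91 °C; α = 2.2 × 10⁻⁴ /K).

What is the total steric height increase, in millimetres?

1.3 × 130 × 3.5×10⁻⁴ = 0.05915 m
2.2×10⁻⁴ × 0.91 × 830 = 0.166166 m
Δh = 0.05915 + 0.166166 = 0.225316 m

225 mm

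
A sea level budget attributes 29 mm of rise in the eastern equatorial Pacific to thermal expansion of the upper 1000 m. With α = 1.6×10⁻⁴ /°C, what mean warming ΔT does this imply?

ΔT = Δh/(αH) = 0.029 / (1.6×10⁻⁴ × 1000) ≈ 0.1813 K

0.18 K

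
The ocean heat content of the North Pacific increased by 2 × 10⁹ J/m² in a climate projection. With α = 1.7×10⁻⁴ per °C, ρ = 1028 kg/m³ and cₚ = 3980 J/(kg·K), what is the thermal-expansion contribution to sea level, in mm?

Δh = αQ/(ρcₚ) = 1.7×10⁻⁴ × 2×10⁹ / (1028 × 3980) ≈ 0.08310 m

Δh ≈ 83.1 mm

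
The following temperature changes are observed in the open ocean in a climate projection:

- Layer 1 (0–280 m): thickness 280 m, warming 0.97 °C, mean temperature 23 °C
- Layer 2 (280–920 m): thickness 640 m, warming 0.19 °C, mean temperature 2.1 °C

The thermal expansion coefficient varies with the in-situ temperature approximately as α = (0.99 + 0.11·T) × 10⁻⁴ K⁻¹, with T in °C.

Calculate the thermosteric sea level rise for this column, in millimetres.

Δh = 110 mm

Layer 1: α = (0.99 + 0.11×23)×10⁻⁴ = 3.52×10⁻⁴ K⁻¹
Layer 2: α = (0.99 + 0.11×2.1)×10⁻⁴ = 1.221×10⁻⁴ K⁻¹
3.52×10⁻⁴ × 0.97 × 280 = 0.0956032 m
280–920 m: 0.19 × 1.221×10⁻⁴ × 640 = 0.01484736 m
Δh = 0.0956032 + 0.01484736 = 0.11045056 m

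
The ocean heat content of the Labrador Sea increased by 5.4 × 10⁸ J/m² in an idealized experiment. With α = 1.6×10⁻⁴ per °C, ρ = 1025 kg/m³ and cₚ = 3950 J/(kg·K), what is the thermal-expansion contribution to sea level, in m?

Δh = αQ/(ρcₚ) = 1.6×10⁻⁴ × 5.4×10⁸ / (1025 × 3950) ≈ 0.02134 m

0.0213 m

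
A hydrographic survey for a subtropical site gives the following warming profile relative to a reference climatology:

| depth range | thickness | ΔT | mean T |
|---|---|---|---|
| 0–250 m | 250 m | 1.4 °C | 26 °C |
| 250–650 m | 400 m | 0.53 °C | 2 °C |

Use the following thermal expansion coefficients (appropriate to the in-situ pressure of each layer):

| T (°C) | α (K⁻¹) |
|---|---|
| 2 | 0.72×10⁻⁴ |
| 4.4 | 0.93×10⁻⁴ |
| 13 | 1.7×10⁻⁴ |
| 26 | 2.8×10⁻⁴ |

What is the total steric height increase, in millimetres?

Layer 1 at 26 °C → α = 2.8×10⁻⁴ K⁻¹
Layer 2 at 2 °C → α = 0.72×10⁻⁴ K⁻¹
0–250 m: 2.8×10⁻⁴ × 1.4 × 250 = 0.09800 m
0.72×10⁻⁴ × 400 × 0.53 = 0.015264 m
Δh = 0.09800 + 0.015264 = 0.113264 m ≈ 113 mm

about 113 mm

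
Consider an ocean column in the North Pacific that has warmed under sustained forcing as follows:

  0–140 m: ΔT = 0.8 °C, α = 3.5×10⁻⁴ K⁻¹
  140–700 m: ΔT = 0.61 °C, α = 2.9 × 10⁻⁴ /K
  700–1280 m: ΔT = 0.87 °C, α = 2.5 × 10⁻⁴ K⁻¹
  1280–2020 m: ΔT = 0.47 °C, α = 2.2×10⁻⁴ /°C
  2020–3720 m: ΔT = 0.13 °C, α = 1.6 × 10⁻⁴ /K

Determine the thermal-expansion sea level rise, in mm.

Δh ≈ 380 mm

0–140 m: 3.5×10⁻⁴ × 140 × 0.8 = 0.03920 m
Layer 2: 2.9×10⁻⁴ × 560 × 0.61 = 0.099064 m
700–1280 m: 2.5×10⁻⁴ × 0.87 × 580 = 0.12615 m
0.47 × 740 × 2.2×10⁻⁴ = 0.076516 m
1700 × 0.13 × 1.6×10⁻⁴ = 0.03536 m
Δh = 0.03920 + 0.099064 + 0.12615 + 0.076516 + 0.03536 = 0.37629 m ≈ 380 mm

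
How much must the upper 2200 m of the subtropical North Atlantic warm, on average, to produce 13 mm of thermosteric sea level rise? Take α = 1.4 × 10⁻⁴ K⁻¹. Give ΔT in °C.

0.0422 °C

ΔT = Δh/(αH) = 0.013 / (1.4×10⁻⁴ × 2200) ≈ 0.04221 °C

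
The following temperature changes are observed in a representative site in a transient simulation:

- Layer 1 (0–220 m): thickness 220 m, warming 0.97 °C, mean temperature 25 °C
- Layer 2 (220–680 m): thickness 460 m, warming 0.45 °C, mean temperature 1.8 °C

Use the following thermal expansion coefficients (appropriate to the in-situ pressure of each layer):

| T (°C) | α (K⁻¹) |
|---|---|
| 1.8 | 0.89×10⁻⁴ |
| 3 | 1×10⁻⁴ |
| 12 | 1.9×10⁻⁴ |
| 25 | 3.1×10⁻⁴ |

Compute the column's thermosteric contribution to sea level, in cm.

Layer 1 at 25 °C → α = 3.1×10⁻⁴ K⁻¹
Layer 2 at 1.8 °C → α = 0.89×10⁻⁴ K⁻¹
0–220 m: 0.97 × 220 × 3.1×10⁻⁴ = 0.066154 m
Layer 2: 0.89×10⁻⁴ × 0.45 × 460 = 0.018423 m
Δh = 0.066154 + 0.018423 = 0.084577 m ≈ 8.46 cm

Δh ≈ 8.46 cm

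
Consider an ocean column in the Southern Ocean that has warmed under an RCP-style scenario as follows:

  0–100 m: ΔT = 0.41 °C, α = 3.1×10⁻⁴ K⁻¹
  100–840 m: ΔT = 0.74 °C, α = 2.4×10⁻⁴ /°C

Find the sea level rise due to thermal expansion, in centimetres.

0–100 m: 0.41 × 3.1×10⁻⁴ × 100 = 0.01271 m
100–840 m: 740 × 2.4×10⁻⁴ × 0.74 = 0.131424 m
Δh = 0.01271 + 0.131424 = 0.144134 m

Δh = 14 cm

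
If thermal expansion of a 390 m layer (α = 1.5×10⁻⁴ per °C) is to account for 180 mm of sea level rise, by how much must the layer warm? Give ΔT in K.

about 3.08 K

ΔT = Δh/(αH) = 0.18 / (1.5×10⁻⁴ × 390) ≈ 3.077 K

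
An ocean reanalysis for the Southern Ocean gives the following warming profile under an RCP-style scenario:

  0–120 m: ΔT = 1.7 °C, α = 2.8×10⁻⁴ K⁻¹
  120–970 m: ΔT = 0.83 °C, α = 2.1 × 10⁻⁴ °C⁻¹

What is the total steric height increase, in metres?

0.205 m of thermosteric rise

0–120 m: 120 × 2.8×10⁻⁴ × 1.7 = 0.05712 m
2.1×10⁻⁴ × 850 × 0.83 = 0.148155 m
Δh = 0.05712 + 0.148155 = 0.205275 m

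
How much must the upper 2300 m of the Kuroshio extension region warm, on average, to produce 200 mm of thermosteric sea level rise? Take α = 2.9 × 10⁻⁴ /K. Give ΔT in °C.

ΔT ≈ 0.300 °C

ΔT = Δh/(αH) = 0.2 / (2.9×10⁻⁴ × 2300) ≈ 0.2999 °C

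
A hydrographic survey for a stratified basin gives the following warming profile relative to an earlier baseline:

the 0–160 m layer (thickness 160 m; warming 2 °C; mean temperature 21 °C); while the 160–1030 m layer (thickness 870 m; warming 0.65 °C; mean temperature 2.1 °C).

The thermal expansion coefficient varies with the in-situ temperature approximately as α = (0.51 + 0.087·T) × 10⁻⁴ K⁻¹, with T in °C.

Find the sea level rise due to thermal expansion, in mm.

Layer 1: α = (0.51 + 0.087×21)×10⁻⁴ = 2.337×10⁻⁴ K⁻¹
Layer 2: α = (0.51 + 0.087×2.1)×10⁻⁴ = 0.6927×10⁻⁴ K⁻¹
160 × 2.337×10⁻⁴ × 2 = 0.074784 m
870 × 0.65 × 0.6927×10⁻⁴ = 0.039172185 m
Δh = 0.074784 + 0.039172185 = 0.113956185 m

114 mm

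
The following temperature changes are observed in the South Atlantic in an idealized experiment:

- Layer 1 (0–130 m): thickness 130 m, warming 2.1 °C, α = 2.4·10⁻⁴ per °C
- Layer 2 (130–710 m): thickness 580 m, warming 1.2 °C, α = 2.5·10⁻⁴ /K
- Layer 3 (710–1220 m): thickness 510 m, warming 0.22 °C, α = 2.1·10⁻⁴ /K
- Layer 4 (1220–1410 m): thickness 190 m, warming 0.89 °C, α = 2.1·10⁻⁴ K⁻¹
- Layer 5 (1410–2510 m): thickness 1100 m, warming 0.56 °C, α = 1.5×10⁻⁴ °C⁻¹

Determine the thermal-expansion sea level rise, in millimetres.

about 390 mm

2.4×10⁻⁴ × 2.1 × 130 = 0.06552 m
Layer 2: 1.2 × 2.5×10⁻⁴ × 580 = 0.17400 m
Layer 3: 2.1×10⁻⁴ × 510 × 0.22 = 0.023562 m
1220–1410 m: 2.1×10⁻⁴ × 190 × 0.89 = 0.035511 m
1410–2510 m: 1100 × 0.56 × 1.5×10⁻⁴ = 0.09240 m
Δh = 0.06552 + 0.17400 + 0.023562 + 0.035511 + 0.09240 = 0.390993 m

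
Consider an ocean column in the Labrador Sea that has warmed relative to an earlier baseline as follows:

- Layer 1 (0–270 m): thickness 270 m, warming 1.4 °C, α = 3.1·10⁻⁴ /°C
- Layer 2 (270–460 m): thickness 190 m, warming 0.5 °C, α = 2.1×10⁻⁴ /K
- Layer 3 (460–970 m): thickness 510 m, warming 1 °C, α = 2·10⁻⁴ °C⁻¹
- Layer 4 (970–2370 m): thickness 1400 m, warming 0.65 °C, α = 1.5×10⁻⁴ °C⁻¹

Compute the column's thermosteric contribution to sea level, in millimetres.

380 mm

Layer 1: 3.1×10⁻⁴ × 270 × 1.4 = 0.11718 m
Layer 2: 0.5 × 190 × 2.1×10⁻⁴ = 0.01995 m
460–970 m: 1 × 2×10⁻⁴ × 510 = 0.10200 m
1400 × 0.65 × 1.5×10⁻⁴ = 0.13650 m
Δh = 0.11718 + 0.01995 + 0.10200 + 0.13650 = 0.37563 m ≈ 380 mm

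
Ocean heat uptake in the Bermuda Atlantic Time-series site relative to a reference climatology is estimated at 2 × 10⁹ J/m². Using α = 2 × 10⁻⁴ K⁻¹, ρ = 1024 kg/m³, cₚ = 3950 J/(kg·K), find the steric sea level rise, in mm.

Δh = αQ/(ρcₚ) = 2×10⁻⁴ × 2×10⁹ / (1024 × 3950) ≈ 0.098892 m

Δh = 99 mm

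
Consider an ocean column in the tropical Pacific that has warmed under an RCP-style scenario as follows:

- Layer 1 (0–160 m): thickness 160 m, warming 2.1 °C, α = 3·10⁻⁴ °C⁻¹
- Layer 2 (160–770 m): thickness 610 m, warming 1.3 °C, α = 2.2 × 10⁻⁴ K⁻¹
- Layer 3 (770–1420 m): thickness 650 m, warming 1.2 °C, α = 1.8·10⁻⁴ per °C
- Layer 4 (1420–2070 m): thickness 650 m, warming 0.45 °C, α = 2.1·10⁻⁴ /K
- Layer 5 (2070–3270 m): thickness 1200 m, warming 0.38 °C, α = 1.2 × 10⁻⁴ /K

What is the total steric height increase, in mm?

about 532 mm

0–160 m: 160 × 2.1 × 3×10⁻⁴ = 0.10080 m
Layer 2: 2.2×10⁻⁴ × 1.3 × 610 = 0.17446 m
770–1420 m: 1.2 × 1.8×10⁻⁴ × 650 = 0.14040 m
0.45 × 2.1×10⁻⁴ × 650 = 0.061425 m
Layer 5: 0.38 × 1.2×10⁻⁴ × 1200 = 0.05472 m
Δh = 0.10080 + 0.17446 + 0.14040 + 0.061425 + 0.05472 = 0.531805 m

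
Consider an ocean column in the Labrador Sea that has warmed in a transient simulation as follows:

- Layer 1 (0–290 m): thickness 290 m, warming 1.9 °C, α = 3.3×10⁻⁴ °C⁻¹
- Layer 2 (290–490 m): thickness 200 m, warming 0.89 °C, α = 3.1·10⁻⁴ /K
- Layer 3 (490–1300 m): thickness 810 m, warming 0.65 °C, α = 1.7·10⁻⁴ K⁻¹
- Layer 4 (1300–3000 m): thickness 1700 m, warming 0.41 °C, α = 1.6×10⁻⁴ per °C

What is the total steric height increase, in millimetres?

about 438 mm

0–290 m: 3.3×10⁻⁴ × 290 × 1.9 = 0.18183 m
Layer 2: 3.1×10⁻⁴ × 0.89 × 200 = 0.05518 m
Layer 3: 810 × 0.65 × 1.7×10⁻⁴ = 0.089505 m
1.6×10⁻⁴ × 1700 × 0.41 = 0.11152 m
Δh = 0.18183 + 0.05518 + 0.089505 + 0.11152 = 0.438035 m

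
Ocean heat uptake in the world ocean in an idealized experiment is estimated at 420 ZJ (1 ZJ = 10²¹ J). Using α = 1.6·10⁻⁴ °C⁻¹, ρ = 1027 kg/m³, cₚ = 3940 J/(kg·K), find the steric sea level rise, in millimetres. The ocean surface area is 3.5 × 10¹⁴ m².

Δh = 47 mm

Per unit area: Q = 420×10²¹ / (3.5×10¹⁴) = 1.2×10⁹ J/m²
Δh = αQ/(ρcₚ) = 1.6×10⁻⁴ × 1.2×10⁹ / (1027 × 3940) ≈ 0.04745 m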